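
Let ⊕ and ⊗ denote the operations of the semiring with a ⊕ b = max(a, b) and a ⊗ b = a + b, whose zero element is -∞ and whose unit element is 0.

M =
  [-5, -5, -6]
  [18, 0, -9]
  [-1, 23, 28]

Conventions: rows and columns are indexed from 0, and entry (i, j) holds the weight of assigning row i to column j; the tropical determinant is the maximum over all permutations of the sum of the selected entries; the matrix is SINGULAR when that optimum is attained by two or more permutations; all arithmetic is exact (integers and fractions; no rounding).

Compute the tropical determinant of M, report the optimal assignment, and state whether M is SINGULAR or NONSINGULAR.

σ = (0, 1, 2): (-5) + 0 + 28 = 23
σ = (0, 2, 1): (-5) + (-9) + 23 = 9
σ = (1, 0, 2): (-5) + 18 + 28 = 41
σ = (1, 2, 0): (-5) + (-9) + (-1) = -15
σ = (2, 0, 1): (-6) + 18 + 23 = 35
σ = (2, 1, 0): (-6) + 0 + (-1) = -7
Optimal value attained by: σ = (1, 0, 2).
Answer: det⊕(M) = 41; verdict: NONSINGULAR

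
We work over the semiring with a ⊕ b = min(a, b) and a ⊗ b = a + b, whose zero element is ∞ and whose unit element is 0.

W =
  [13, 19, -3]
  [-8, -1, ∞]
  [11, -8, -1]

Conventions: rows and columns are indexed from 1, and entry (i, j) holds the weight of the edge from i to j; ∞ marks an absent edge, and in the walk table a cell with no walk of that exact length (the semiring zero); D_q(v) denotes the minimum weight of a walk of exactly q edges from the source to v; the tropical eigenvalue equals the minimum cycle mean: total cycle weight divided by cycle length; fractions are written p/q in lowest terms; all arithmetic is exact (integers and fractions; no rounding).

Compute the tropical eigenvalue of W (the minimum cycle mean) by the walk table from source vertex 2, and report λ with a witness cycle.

q=0: [∞, 0, ∞]
q=1: [-8, -1, ∞]
q=2: [-9, -2, -11]
q=3: [-10, -19, -12]
Optimal cycle mean attained by: cycle 1->3->2->1, total (-3) + (-8) + (-8), length 3.
Answer: λ = -19/3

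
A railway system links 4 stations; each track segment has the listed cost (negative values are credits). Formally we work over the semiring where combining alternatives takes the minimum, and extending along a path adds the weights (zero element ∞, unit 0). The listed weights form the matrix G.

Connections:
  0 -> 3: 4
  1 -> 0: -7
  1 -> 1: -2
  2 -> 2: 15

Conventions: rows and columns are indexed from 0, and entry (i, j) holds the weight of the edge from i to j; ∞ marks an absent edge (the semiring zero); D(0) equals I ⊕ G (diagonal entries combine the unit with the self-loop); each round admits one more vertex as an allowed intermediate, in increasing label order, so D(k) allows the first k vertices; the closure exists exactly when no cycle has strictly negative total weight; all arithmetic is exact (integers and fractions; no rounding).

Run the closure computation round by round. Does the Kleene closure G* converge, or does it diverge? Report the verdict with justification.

Detection: at round 0, diagonal entry (1, 1) turns strictly negative.
Key observation: the cycle 1->1 has total weight (-2), which is strictly negative.
Answer: DIVERGES — negative cycle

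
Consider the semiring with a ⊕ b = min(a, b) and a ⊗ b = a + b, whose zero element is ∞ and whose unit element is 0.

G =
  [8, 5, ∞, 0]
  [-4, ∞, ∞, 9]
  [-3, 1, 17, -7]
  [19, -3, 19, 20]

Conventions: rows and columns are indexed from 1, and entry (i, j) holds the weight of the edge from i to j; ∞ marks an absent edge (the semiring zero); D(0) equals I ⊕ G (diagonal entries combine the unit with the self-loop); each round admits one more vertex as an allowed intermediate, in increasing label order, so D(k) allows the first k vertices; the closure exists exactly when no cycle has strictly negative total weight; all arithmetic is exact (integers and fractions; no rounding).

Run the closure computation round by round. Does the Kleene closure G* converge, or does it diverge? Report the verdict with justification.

D(0):
  [0, 5, ∞, 0]
  [-4, 0, ∞, 9]
  [-3, 1, 0, -7]
  [19, -3, 19, 0]
D(1):
  [0, 5, ∞, 0]
  [-4, 0, ∞, -4]
  [-3, 1, 0, -7]
  [19, -3, 19, 0]
Detection: at round 2, diagonal entry (4, 4) turns strictly negative.
Key observation: the cycle 4->2->1->4 has total weight (-3) + (-4) + 0, which is strictly negative.
Answer: DIVERGES — negative cycle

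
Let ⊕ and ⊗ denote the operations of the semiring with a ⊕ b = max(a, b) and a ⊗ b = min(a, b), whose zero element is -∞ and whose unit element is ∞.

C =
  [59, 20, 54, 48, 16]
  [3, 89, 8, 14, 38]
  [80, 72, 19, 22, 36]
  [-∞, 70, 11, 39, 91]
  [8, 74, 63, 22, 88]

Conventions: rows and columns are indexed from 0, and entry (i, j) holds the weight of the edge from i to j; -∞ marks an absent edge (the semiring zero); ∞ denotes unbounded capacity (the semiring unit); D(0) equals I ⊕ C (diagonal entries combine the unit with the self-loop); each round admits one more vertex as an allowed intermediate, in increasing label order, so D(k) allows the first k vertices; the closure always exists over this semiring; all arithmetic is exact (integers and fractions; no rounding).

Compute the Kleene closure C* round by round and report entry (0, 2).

D(0):
  [∞, 20, 54, 48, 16]
  [3, ∞, 8, 14, 38]
  [80, 72, ∞, 22, 36]
  [-∞, 70, 11, ∞, 91]
  [8, 74, 63, 22, ∞]
D(1):
  [∞, 20, 54, 48, 16]
  [3, ∞, 8, 14, 38]
  [80, 72, ∞, 48, 36]
  [-∞, 70, 11, ∞, 91]
  [8, 74, 63, 22, ∞]
D(2):
  [∞, 20, 54, 48, 20]
  [3, ∞, 8, 14, 38]
  [80, 72, ∞, 48, 38]
  [3, 70, 11, ∞, 91]
  [8, 74, 63, 22, ∞]
D(3):
  [∞, 54, 54, 48, 38]
  [8, ∞, 8, 14, 38]
  [80, 72, ∞, 48, 38]
  [11, 70, 11, ∞, 91]
  [63, 74, 63, 48, ∞]
D(4):
  [∞, 54, 54, 48, 48]
  [11, ∞, 11, 14, 38]
  [80, 72, ∞, 48, 48]
  [11, 70, 11, ∞, 91]
  [63, 74, 63, 48, ∞]
D(5):
  [∞, 54, 54, 48, 48]
  [38, ∞, 38, 38, 38]
  [80, 72, ∞, 48, 48]
  [63, 74, 63, ∞, 91]
  [63, 74, 63, 48, ∞]
Answer: C*[0][2] = 54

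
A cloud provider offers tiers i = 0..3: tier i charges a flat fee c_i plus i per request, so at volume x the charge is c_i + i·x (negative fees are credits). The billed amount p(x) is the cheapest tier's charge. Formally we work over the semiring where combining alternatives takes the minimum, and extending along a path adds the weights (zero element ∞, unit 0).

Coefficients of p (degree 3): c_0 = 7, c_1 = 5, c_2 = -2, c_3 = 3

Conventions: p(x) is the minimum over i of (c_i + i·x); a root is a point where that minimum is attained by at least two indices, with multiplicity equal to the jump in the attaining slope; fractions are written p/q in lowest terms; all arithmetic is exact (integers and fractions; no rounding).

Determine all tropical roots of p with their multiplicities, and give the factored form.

hull edge (i=0, c=7) to (i=2, c=-2): slope -9/2, span 2
hull edge (i=2, c=-2) to (i=3, c=3): slope 5, span 1
Factored form: p(x) = 3 ⊗ (x ⊕ (-5)) ⊗ (x ⊕ 9/2) ⊗ (x ⊕ 9/2)
Answer: roots = -5 (mult 1), 9/2 (mult 2)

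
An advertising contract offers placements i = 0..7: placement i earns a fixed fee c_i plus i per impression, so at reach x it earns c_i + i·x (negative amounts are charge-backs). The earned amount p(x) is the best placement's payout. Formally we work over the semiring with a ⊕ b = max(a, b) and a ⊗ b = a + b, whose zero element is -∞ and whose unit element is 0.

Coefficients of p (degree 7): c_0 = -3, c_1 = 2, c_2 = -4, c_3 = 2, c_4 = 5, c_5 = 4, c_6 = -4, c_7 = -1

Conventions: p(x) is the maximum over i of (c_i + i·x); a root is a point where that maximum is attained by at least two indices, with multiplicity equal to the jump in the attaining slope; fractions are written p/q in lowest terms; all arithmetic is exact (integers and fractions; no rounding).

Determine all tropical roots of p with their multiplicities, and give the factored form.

hull edge (i=0, c=-3) to (i=1, c=2): slope 5, span 1
hull edge (i=1, c=2) to (i=4, c=5): slope 1, span 3
hull edge (i=4, c=5) to (i=5, c=4): slope -1, span 1
hull edge (i=5, c=4) to (i=7, c=-1): slope -5/2, span 2
Factored form: p(x) = -1 ⊗ (x ⊕ (-5)) ⊗ (x ⊕ (-1)) ⊗ (x ⊕ (-1)) ⊗ (x ⊕ (-1)) ⊗ (x ⊕ 1) ⊗ (x ⊕ 5/2) ⊗ (x ⊕ 5/2)
Answer: roots = -5 (mult 1), -1 (mult 3), 1 (mult 1), 5/2 (mult 2)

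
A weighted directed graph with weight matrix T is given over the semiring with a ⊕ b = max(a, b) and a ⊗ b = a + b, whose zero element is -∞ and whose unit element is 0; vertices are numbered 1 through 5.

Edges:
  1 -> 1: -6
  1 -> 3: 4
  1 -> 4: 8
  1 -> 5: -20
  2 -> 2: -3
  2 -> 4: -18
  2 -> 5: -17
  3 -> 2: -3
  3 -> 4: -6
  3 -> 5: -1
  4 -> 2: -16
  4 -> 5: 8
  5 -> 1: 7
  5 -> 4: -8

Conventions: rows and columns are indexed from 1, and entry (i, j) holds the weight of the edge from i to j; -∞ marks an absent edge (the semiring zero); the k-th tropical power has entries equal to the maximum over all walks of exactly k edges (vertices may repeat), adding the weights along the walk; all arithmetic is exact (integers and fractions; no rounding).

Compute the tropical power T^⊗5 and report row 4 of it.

T^⊗2:
  [-12, 1, -2, 2, 16]
  [-10, -6, -∞, -21, -10]
  [6, -6, -∞, -9, 2]
  [15, -19, -∞, 0, -33]
  [1, -24, 11, 15, 0]
T^⊗3:
  [23, -2, -8, 8, 10]
  [-3, -9, -6, -2, -13]
  [9, -9, 10, 14, -1]
  [9, -16, 19, 23, 8]
  [7, 8, 5, 9, 23]
T^⊗4:
  [17, -5, 27, 31, 16]
  [-6, -9, 1, 5, 6]
  [6, 7, 13, 17, 22]
  [15, 16, 13, 17, 31]
  [30, 5, 11, 15, 17]
T^⊗5:
  [23, 24, 21, 25, 39]
  [13, -2, -2, 2, 13]
  [29, 10, 10, 14, 25]
  [38, 13, 19, 23, 25]
  [24, 8, 34, 38, 23]
Answer: row 4 of T^⊗5 = [38, 13, 19, 23, 25]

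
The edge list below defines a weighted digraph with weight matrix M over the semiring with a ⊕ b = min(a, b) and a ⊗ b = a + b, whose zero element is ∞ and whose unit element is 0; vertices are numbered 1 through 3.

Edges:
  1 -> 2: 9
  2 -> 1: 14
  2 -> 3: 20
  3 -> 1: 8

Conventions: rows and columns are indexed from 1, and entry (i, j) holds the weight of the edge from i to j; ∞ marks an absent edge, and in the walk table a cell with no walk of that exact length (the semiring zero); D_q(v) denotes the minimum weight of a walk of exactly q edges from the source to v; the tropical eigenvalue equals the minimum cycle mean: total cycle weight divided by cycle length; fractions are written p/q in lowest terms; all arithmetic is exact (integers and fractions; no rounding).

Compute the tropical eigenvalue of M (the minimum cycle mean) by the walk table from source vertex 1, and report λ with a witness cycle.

q=0: [0, ∞, ∞]
q=1: [∞, 9, ∞]
q=2: [23, ∞, 29]
q=3: [37, 32, ∞]
Optimal cycle mean attained by: cycle 1->2->1, total 9 + 14, length 2.
Answer: λ = 23/2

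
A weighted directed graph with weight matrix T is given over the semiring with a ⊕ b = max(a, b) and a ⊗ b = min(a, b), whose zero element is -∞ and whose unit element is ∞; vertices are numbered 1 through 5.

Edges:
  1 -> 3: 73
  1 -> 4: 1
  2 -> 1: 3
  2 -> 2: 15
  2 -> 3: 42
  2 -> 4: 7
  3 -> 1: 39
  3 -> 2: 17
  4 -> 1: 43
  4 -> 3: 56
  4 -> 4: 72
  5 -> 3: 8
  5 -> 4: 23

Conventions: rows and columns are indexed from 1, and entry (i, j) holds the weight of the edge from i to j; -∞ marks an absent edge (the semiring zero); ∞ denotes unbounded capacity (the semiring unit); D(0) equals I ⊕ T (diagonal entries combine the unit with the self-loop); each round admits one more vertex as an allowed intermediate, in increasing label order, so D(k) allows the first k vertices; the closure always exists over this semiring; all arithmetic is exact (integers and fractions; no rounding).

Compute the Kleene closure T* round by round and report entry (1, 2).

D(0):
  [∞, -∞, 73, 1, -∞]
  [3, ∞, 42, 7, -∞]
  [39, 17, ∞, -∞, -∞]
  [43, -∞, 56, ∞, -∞]
  [-∞, -∞, 8, 23, ∞]
D(1):
  [∞, -∞, 73, 1, -∞]
  [3, ∞, 42, 7, -∞]
  [39, 17, ∞, 1, -∞]
  [43, -∞, 56, ∞, -∞]
  [-∞, -∞, 8, 23, ∞]
D(2):
  [∞, -∞, 73, 1, -∞]
  [3, ∞, 42, 7, -∞]
  [39, 17, ∞, 7, -∞]
  [43, -∞, 56, ∞, -∞]
  [-∞, -∞, 8, 23, ∞]
D(3):
  [∞, 17, 73, 7, -∞]
  [39, ∞, 42, 7, -∞]
  [39, 17, ∞, 7, -∞]
  [43, 17, 56, ∞, -∞]
  [8, 8, 8, 23, ∞]
D(4):
  [∞, 17, 73, 7, -∞]
  [39, ∞, 42, 7, -∞]
  [39, 17, ∞, 7, -∞]
  [43, 17, 56, ∞, -∞]
  [23, 17, 23, 23, ∞]
D(5):
  [∞, 17, 73, 7, -∞]
  [39, ∞, 42, 7, -∞]
  [39, 17, ∞, 7, -∞]
  [43, 17, 56, ∞, -∞]
  [23, 17, 23, 23, ∞]
Answer: T*[1][2] = 17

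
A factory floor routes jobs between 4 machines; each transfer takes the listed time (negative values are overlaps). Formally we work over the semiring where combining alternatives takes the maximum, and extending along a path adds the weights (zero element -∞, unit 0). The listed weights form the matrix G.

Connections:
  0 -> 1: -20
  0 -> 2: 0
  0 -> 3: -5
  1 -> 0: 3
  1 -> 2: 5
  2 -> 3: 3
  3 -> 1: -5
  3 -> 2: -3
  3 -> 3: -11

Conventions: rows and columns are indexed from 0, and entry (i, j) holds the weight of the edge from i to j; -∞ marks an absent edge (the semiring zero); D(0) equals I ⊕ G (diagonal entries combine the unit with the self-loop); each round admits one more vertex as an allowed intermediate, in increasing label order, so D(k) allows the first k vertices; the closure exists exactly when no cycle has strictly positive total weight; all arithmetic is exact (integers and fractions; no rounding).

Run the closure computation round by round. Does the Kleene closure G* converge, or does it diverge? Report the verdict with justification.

D(0):
  [0, -20, 0, -5]
  [3, 0, 5, -∞]
  [-∞, -∞, 0, 3]
  [-∞, -5, -3, 0]
D(1):
  [0, -20, 0, -5]
  [3, 0, 5, -2]
  [-∞, -∞, 0, 3]
  [-∞, -5, -3, 0]
D(2):
  [0, -20, 0, -5]
  [3, 0, 5, -2]
  [-∞, -∞, 0, 3]
  [-2, -5, 0, 0]
Detection: at round 3, diagonal entry (3, 3) turns strictly positive.
Key observation: the cycle 3->1->0->2->3 has total weight (-5) + 3 + 0 + 3, which is strictly positive.
Answer: DIVERGES — positive cycle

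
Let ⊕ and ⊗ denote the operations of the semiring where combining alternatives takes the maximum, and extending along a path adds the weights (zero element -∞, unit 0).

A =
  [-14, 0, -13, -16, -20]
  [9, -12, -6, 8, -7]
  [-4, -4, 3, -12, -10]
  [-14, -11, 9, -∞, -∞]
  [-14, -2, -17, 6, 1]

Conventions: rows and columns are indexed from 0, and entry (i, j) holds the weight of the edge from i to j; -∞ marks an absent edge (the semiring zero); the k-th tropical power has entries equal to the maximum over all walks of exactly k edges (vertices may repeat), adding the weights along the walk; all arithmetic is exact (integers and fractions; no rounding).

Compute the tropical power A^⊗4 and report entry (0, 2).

A^⊗2:
  [9, -12, -6, 8, -7]
  [-3, 9, 17, -1, -6]
  [5, -1, 6, 4, -7]
  [5, 5, 12, -3, -1]
  [7, -1, 15, 7, 2]
A^⊗3:
  [-3, 9, 17, -1, -6]
  [18, 13, 20, 17, 7]
  [8, 5, 13, 7, -4]
  [14, 8, 15, 13, 2]
  [11, 11, 18, 8, 5]
A^⊗4:
  [18, 13, 20, 17, 7]
  [22, 18, 26, 21, 10]
  [14, 9, 16, 13, 3]
  [17, 14, 22, 16, 5]
  [20, 14, 21, 19, 8]
Key observation: the optimum is the walk 0->1->3->2->2, with weight 0 + 8 + 9 + 3 = 20.
Optimal value attained by: walk 0->1->3->2->2.
Answer: (A^⊗4)[0][2] = 20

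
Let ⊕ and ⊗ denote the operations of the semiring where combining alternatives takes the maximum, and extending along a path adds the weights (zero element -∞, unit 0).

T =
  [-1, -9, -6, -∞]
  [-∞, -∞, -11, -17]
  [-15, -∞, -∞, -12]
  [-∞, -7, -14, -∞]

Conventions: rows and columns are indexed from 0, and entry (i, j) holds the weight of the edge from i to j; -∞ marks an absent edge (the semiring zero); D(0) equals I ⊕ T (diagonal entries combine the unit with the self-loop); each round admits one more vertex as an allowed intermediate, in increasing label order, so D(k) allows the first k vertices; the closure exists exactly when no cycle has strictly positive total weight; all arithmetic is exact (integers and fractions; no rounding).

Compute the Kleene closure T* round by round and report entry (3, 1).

D(0):
  [0, -9, -6, -∞]
  [-∞, 0, -11, -17]
  [-15, -∞, 0, -12]
  [-∞, -7, -14, 0]
D(1):
  [0, -9, -6, -∞]
  [-∞, 0, -11, -17]
  [-15, -24, 0, -12]
  [-∞, -7, -14, 0]
D(2):
  [0, -9, -6, -26]
  [-∞, 0, -11, -17]
  [-15, -24, 0, -12]
  [-∞, -7, -14, 0]
D(3):
  [0, -9, -6, -18]
  [-26, 0, -11, -17]
  [-15, -24, 0, -12]
  [-29, -7, -14, 0]
D(4):
  [0, -9, -6, -18]
  [-26, 0, -11, -17]
  [-15, -19, 0, -12]
  [-29, -7, -14, 0]
Answer: T*[3][1] = -7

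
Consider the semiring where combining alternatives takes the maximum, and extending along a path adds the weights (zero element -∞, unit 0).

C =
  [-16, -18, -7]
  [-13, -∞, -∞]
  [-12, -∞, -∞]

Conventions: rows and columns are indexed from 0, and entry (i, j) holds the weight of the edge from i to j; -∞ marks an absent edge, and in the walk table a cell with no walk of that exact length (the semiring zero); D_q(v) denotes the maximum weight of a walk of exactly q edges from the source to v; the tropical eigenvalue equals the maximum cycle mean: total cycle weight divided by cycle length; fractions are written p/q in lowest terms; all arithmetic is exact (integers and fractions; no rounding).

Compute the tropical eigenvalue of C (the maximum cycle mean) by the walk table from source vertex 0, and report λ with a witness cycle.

q=0: [0, -∞, -∞]
q=1: [-16, -18, -7]
q=2: [-19, -34, -23]
q=3: [-35, -37, -26]
Optimal cycle mean attained by: cycle 0->2->0, total (-7) + (-12), length 2.
Answer: λ = -19/2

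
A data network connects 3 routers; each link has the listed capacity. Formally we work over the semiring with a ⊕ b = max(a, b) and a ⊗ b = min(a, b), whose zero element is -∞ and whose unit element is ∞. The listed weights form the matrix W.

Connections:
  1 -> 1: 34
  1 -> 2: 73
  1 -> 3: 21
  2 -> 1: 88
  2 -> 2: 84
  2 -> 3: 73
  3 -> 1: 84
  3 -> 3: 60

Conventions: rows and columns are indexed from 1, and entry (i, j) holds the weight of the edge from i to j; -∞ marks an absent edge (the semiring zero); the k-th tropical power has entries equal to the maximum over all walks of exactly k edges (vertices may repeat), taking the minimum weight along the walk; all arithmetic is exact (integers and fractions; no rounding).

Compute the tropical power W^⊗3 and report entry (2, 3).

W^⊗2:
  [73, 73, 73]
  [84, 84, 73]
  [60, 73, 60]
W^⊗3:
  [73, 73, 73]
  [84, 84, 73]
  [73, 73, 73]
Key observation: the optimum is the walk 2->1->2->3, with weight 88 min 73 min 73 = 73.
Optimal value attained by: walk 2->1->2->3.
Answer: (W^⊗3)[2][3] = 73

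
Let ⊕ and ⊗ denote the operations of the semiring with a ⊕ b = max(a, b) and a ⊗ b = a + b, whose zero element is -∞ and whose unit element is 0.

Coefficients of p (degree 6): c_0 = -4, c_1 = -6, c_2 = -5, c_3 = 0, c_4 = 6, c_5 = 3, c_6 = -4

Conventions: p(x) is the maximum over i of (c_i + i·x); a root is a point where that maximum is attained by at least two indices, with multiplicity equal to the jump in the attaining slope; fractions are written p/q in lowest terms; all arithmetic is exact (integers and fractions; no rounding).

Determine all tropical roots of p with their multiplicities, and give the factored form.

hull edge (i=0, c=-4) to (i=4, c=6): slope 5/2, span 4
hull edge (i=4, c=6) to (i=5, c=3): slope -3, span 1
hull edge (i=5, c=3) to (i=6, c=-4): slope -7, span 1
Factored form: p(x) = -4 ⊗ (x ⊕ (-5/2)) ⊗ (x ⊕ (-5/2)) ⊗ (x ⊕ (-5/2)) ⊗ (x ⊕ (-5/2)) ⊗ (x ⊕ 3) ⊗ (x ⊕ 7)
Answer: roots = -5/2 (mult 4), 3 (mult 1), 7 (mult 1)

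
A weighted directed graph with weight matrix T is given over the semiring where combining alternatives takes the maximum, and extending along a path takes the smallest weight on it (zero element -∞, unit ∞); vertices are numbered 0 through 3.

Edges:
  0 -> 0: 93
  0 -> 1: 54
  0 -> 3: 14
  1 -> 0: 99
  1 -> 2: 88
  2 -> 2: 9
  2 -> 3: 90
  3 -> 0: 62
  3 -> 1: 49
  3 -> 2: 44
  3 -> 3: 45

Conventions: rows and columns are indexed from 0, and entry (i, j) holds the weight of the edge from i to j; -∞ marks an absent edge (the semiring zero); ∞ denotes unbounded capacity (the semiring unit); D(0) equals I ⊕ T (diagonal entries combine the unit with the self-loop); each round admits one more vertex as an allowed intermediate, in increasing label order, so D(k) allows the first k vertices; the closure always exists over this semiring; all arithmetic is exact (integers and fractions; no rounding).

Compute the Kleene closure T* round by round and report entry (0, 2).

D(0):
  [∞, 54, -∞, 14]
  [99, ∞, 88, -∞]
  [-∞, -∞, ∞, 90]
  [62, 49, 44, ∞]
D(1):
  [∞, 54, -∞, 14]
  [99, ∞, 88, 14]
  [-∞, -∞, ∞, 90]
  [62, 54, 44, ∞]
D(2):
  [∞, 54, 54, 14]
  [99, ∞, 88, 14]
  [-∞, -∞, ∞, 90]
  [62, 54, 54, ∞]
D(3):
  [∞, 54, 54, 54]
  [99, ∞, 88, 88]
  [-∞, -∞, ∞, 90]
  [62, 54, 54, ∞]
D(4):
  [∞, 54, 54, 54]
  [99, ∞, 88, 88]
  [62, 54, ∞, 90]
  [62, 54, 54, ∞]
Answer: T*[0][2] = 54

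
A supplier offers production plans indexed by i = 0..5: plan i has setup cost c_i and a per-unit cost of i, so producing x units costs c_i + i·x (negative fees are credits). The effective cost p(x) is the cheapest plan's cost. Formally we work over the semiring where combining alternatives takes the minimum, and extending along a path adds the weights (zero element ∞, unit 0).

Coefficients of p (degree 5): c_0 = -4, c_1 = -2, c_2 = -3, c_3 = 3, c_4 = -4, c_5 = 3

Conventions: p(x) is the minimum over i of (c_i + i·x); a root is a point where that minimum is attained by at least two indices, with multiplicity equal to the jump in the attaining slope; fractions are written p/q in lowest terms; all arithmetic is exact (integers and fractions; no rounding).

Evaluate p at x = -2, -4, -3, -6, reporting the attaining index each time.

p(-2) = min(-4+0·(-2)=-4, -2+1·(-2)=-4, -3+2·(-2)=-7, 3+3·(-2)=-3, -4+4·(-2)=-12, 3+5·(-2)=-7) = -12 (attained by i=4)
p(-4) = min(-4+0·(-4)=-4, -2+1·(-4)=-6, -3+2·(-4)=-11, 3+3·(-4)=-9, -4+4·(-4)=-20, 3+5·(-4)=-17) = -20 (attained by i=4)
p(-3) = min(-4+0·(-3)=-4, -2+1·(-3)=-5, -3+2·(-3)=-9, 3+3·(-3)=-6, -4+4·(-3)=-16, 3+5·(-3)=-12) = -16 (attained by i=4)
p(-6) = min(-4+0·(-6)=-4, -2+1·(-6)=-8, -3+2·(-6)=-15, 3+3·(-6)=-15, -4+4·(-6)=-28, 3+5·(-6)=-27) = -28 (attained by i=4)
Answer: p(-2) = -12; p(-4) = -20; p(-3) = -16; p(-6) = -28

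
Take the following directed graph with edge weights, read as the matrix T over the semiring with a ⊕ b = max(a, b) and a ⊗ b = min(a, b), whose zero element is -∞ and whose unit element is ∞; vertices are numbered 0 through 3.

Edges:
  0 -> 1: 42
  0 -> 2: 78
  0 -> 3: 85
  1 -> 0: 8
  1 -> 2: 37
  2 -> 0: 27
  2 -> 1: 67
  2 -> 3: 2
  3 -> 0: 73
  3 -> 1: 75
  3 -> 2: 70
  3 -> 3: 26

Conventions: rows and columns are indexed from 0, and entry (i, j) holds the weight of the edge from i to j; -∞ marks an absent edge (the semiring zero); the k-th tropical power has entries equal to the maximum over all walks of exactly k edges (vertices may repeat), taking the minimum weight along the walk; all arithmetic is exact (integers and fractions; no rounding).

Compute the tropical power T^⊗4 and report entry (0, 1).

T^⊗2:
  [73, 75, 70, 26]
  [27, 37, 8, 8]
  [8, 27, 37, 27]
  [27, 67, 73, 73]
T^⊗3:
  [27, 67, 73, 73]
  [8, 27, 37, 27]
  [27, 37, 27, 26]
  [73, 73, 70, 27]
T^⊗4:
  [73, 73, 70, 27]
  [27, 37, 27, 26]
  [27, 27, 37, 27]
  [27, 67, 73, 73]
Key observation: the optimum is the walk 0->3->0->3->1, with weight 85 min 73 min 85 min 75 = 73.
Optimal value attained by: walk 0->3->0->3->1.
Answer: (T^⊗4)[0][1] = 73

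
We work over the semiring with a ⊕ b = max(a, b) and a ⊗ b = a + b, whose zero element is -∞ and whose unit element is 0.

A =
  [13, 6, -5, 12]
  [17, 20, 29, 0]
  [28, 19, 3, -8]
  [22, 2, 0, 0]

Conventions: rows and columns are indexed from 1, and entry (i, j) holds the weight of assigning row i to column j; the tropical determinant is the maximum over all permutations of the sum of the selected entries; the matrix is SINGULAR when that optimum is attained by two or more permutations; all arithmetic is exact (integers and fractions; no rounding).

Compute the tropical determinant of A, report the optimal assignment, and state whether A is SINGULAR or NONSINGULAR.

σ = (1, 2, 3, 4): 13 + 20 + 3 + 0 = 36
σ = (1, 2, 4, 3): 13 + 20 + (-8) + 0 = 25
σ = (1, 3, 2, 4): 13 + 29 + 19 + 0 = 61
σ = (1, 3, 4, 2): 13 + 29 + (-8) + 2 = 36
σ = (1, 4, 2, 3): 13 + 0 + 19 + 0 = 32
σ = (1, 4, 3, 2): 13 + 0 + 3 + 2 = 18
σ = (2, 1, 3, 4): 6 + 17 + 3 + 0 = 26
σ = (2, 1, 4, 3): 6 + 17 + (-8) + 0 = 15
σ = (2, 3, 1, 4): 6 + 29 + 28 + 0 = 63
σ = (2, 3, 4, 1): 6 + 29 + (-8) + 22 = 49
σ = (2, 4, 1, 3): 6 + 0 + 28 + 0 = 34
σ = (2, 4, 3, 1): 6 + 0 + 3 + 22 = 31
σ = (3, 1, 2, 4): (-5) + 17 + 19 + 0 = 31
σ = (3, 1, 4, 2): (-5) + 17 + (-8) + 2 = 6
σ = (3, 2, 1, 4): (-5) + 20 + 28 + 0 = 43
σ = (3, 2, 4, 1): (-5) + 20 + (-8) + 22 = 29
σ = (3, 4, 1, 2): (-5) + 0 + 28 + 2 = 25
σ = (3, 4, 2, 1): (-5) + 0 + 19 + 22 = 36
σ = (4, 1, 2, 3): 12 + 17 + 19 + 0 = 48
σ = (4, 1, 3, 2): 12 + 17 + 3 + 2 = 34
σ = (4, 2, 1, 3): 12 + 20 + 28 + 0 = 60
σ = (4, 2, 3, 1): 12 + 20 + 3 + 22 = 57
σ = (4, 3, 1, 2): 12 + 29 + 28 + 2 = 71
σ = (4, 3, 2, 1): 12 + 29 + 19 + 22 = 82
Optimal value attained by: σ = (4, 3, 2, 1).
Answer: det⊕(A) = 82; verdict: NONSINGULAR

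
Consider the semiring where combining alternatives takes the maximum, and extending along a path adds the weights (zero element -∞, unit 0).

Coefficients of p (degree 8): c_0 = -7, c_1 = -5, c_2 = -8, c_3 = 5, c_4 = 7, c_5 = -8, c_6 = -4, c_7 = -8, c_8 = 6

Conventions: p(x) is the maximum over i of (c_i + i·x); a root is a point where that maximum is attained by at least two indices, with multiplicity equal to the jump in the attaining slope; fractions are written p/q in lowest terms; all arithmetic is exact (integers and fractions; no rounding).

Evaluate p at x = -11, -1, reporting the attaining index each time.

p(-11) = max(-7+0·(-11)=-7, -5+1·(-11)=-16, -8+2·(-11)=-30, 5+3·(-11)=-28, 7+4·(-11)=-37, -8+5·(-11)=-63, -4+6·(-11)=-70, -8+7·(-11)=-85, 6+8·(-11)=-82) = -7 (attained by i=0)
p(-1) = max(-7+0·(-1)=-7, -5+1·(-1)=-6, -8+2·(-1)=-10, 5+3·(-1)=2, 7+4·(-1)=3, -8+5·(-1)=-13, -4+6·(-1)=-10, -8+7·(-1)=-15, 6+8·(-1)=-2) = 3 (attained by i=4)
Answer: p(-11) = -7; p(-1) = 3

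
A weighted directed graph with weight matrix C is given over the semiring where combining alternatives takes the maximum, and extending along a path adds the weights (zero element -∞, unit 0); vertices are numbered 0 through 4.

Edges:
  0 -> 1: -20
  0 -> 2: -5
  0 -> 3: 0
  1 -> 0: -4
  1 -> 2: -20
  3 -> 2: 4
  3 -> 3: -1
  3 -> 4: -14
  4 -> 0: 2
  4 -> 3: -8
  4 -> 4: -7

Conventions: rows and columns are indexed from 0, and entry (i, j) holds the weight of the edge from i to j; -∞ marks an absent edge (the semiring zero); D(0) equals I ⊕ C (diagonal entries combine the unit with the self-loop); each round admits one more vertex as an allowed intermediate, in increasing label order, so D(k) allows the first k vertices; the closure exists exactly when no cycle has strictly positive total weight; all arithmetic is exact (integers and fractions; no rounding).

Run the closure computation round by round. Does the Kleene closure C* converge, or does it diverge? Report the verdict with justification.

D(0):
  [0, -20, -5, 0, -∞]
  [-4, 0, -20, -∞, -∞]
  [-∞, -∞, 0, -∞, -∞]
  [-∞, -∞, 4, 0, -14]
  [2, -∞, -∞, -8, 0]
D(1):
  [0, -20, -5, 0, -∞]
  [-4, 0, -9, -4, -∞]
  [-∞, -∞, 0, -∞, -∞]
  [-∞, -∞, 4, 0, -14]
  [2, -18, -3, 2, 0]
D(2):
  [0, -20, -5, 0, -∞]
  [-4, 0, -9, -4, -∞]
  [-∞, -∞, 0, -∞, -∞]
  [-∞, -∞, 4, 0, -14]
  [2, -18, -3, 2, 0]
D(3):
  [0, -20, -5, 0, -∞]
  [-4, 0, -9, -4, -∞]
  [-∞, -∞, 0, -∞, -∞]
  [-∞, -∞, 4, 0, -14]
  [2, -18, -3, 2, 0]
D(4):
  [0, -20, 4, 0, -14]
  [-4, 0, 0, -4, -18]
  [-∞, -∞, 0, -∞, -∞]
  [-∞, -∞, 4, 0, -14]
  [2, -18, 6, 2, 0]
D(5):
  [0, -20, 4, 0, -14]
  [-4, 0, 0, -4, -18]
  [-∞, -∞, 0, -∞, -∞]
  [-12, -32, 4, 0, -14]
  [2, -18, 6, 2, 0]
Key observation: every diagonal entry stays at the unit through all rounds, so no improving cycle exists.
Answer: CONVERGES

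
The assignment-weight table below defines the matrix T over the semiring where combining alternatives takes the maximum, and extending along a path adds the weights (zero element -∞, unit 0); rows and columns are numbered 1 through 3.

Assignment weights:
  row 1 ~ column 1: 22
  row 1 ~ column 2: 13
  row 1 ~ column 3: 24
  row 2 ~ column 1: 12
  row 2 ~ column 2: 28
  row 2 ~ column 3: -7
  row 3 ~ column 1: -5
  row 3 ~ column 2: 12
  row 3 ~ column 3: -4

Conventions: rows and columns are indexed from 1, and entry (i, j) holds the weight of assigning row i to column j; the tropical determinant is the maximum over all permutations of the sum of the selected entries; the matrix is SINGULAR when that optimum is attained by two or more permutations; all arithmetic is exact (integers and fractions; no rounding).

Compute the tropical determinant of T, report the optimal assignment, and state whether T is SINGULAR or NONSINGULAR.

σ = (1, 2, 3): 22 + 28 + (-4) = 46
σ = (1, 3, 2): 22 + (-7) + 12 = 27
σ = (2, 1, 3): 13 + 12 + (-4) = 21
σ = (2, 3, 1): 13 + (-7) + (-5) = 1
σ = (3, 1, 2): 24 + 12 + 12 = 48
σ = (3, 2, 1): 24 + 28 + (-5) = 47
Optimal value attained by: σ = (3, 1, 2).
Answer: det⊕(T) = 48; verdict: NONSINGULAR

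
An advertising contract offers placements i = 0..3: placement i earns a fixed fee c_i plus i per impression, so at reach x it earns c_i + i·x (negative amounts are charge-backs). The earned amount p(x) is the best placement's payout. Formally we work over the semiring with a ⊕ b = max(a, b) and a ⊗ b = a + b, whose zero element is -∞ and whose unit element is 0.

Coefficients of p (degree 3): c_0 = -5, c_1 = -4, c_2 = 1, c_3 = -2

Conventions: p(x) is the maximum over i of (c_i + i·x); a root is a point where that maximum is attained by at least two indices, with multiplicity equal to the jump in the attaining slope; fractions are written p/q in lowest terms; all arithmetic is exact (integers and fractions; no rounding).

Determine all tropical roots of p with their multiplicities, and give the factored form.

hull edge (i=0, c=-5) to (i=2, c=1): slope 3, span 2
hull edge (i=2, c=1) to (i=3, c=-2): slope -3, span 1
Factored form: p(x) = -2 ⊗ (x ⊕ (-3)) ⊗ (x ⊕ (-3)) ⊗ (x ⊕ 3)
Answer: roots = -3 (mult 2), 3 (mult 1)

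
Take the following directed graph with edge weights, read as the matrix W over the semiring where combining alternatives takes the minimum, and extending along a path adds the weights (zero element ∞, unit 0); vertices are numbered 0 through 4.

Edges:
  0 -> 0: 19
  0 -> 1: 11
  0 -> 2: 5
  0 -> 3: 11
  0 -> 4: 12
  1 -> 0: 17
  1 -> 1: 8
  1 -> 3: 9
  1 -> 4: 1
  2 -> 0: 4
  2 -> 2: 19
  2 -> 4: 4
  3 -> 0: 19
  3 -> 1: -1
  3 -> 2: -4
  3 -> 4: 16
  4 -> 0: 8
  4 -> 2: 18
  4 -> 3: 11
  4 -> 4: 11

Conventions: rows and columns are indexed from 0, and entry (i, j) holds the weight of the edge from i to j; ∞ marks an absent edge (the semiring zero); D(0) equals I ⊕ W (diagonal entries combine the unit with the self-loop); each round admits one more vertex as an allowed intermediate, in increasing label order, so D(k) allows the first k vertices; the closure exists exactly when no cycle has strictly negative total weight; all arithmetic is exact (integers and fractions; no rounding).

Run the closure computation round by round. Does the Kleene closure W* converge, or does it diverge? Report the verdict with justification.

D(0):
  [0, 11, 5, 11, 12]
  [17, 0, ∞, 9, 1]
  [4, ∞, 0, ∞, 4]
  [19, -1, -4, 0, 16]
  [8, ∞, 18, 11, 0]
D(1):
  [0, 11, 5, 11, 12]
  [17, 0, 22, 9, 1]
  [4, 15, 0, 15, 4]
  [19, -1, -4, 0, 16]
  [8, 19, 13, 11, 0]
D(2):
  [0, 11, 5, 11, 12]
  [17, 0, 22, 9, 1]
  [4, 15, 0, 15, 4]
  [16, -1, -4, 0, 0]
  [8, 19, 13, 11, 0]
D(3):
  [0, 11, 5, 11, 9]
  [17, 0, 22, 9, 1]
  [4, 15, 0, 15, 4]
  [0, -1, -4, 0, 0]
  [8, 19, 13, 11, 0]
D(4):
  [0, 10, 5, 11, 9]
  [9, 0, 5, 9, 1]
  [4, 14, 0, 15, 4]
  [0, -1, -4, 0, 0]
  [8, 10, 7, 11, 0]
D(5):
  [0, 10, 5, 11, 9]
  [9, 0, 5, 9, 1]
  [4, 14, 0, 15, 4]
  [0, -1, -4, 0, 0]
  [8, 10, 7, 11, 0]
Key observation: every diagonal entry stays at the unit through all rounds, so no improving cycle exists.
Answer: CONVERGES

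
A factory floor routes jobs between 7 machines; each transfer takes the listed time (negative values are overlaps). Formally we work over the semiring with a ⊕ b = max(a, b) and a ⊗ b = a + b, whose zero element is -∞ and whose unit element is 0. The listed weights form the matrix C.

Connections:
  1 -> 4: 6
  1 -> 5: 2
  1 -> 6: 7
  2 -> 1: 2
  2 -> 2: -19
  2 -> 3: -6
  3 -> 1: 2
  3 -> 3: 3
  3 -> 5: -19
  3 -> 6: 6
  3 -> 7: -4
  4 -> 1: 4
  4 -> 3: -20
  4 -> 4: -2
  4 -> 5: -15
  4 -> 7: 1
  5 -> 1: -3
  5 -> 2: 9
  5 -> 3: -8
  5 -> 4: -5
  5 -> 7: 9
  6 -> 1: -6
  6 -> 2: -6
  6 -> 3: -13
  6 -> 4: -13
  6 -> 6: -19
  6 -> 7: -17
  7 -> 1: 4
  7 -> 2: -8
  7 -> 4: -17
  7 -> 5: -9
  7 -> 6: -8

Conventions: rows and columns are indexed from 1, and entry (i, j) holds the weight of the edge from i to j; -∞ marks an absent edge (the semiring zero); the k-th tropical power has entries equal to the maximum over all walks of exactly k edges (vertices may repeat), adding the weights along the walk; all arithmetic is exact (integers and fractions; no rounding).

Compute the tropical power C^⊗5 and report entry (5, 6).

C^⊗2:
  [10, 11, -6, 4, -9, -12, 11]
  [-4, -38, -3, 8, 4, 9, -10]
  [5, 0, 6, 8, 4, 9, -1]
  [5, -6, -17, 10, 6, 11, -1]
  [13, 1, 3, 3, 0, 4, -4]
  [-4, -25, -10, 0, -4, 1, -12]
  [-6, 0, -14, 10, 6, 11, 0]
C^⊗3:
  [15, 3, 5, 16, 12, 17, 5]
  [12, 13, 0, 6, -2, 3, 13]
  [12, 13, 9, 11, 7, 12, 13]
  [14, 15, -2, 11, 7, 12, 15]
  [7, 9, 6, 19, 15, 20, 9]
  [4, 5, -7, 2, -2, 3, 5]
  [14, 15, -2, 8, -4, 1, 15]
C^⊗4:
  [20, 21, 8, 21, 17, 22, 21]
  [17, 7, 7, 18, 14, 19, 7]
  [17, 16, 12, 18, 14, 19, 16]
  [19, 16, 9, 20, 16, 21, 16]
  [23, 24, 9, 17, 9, 14, 24]
  [9, 7, -1, 10, 6, 11, 7]
  [19, 7, 9, 20, 16, 21, 9]
C^⊗5:
  [25, 26, 15, 26, 22, 27, 26]
  [22, 23, 10, 23, 19, 24, 23]
  [22, 23, 15, 23, 19, 24, 23]
  [24, 25, 12, 25, 21, 26, 25]
  [28, 18, 18, 29, 25, 30, 18]
  [14, 15, 2, 15, 11, 16, 15]
  [24, 25, 12, 25, 21, 26, 25]
Key observation: the optimum is the walk 5->7->1->4->1->6, with weight 9 + 4 + 6 + 4 + 7 = 30.
Optimal value attained by: walk 5->7->1->4->1->6.
Answer: (C^⊗5)[5][6] = 30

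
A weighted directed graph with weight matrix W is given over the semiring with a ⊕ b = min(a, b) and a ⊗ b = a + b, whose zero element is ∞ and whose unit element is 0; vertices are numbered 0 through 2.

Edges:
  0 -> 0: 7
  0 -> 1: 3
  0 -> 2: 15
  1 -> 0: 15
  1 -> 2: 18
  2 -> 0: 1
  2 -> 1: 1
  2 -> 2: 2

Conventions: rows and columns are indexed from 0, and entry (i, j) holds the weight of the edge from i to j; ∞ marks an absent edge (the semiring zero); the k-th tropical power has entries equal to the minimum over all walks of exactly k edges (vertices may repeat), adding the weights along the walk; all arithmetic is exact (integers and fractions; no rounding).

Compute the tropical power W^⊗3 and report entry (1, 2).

W^⊗2:
  [14, 10, 17]
  [19, 18, 20]
  [3, 3, 4]
W^⊗3:
  [18, 17, 19]
  [21, 21, 22]
  [5, 5, 6]
Key observation: the optimum is the walk 1->2->2->2, with weight 18 + 2 + 2 = 22.
Optimal value attained by: walk 1->2->2->2.
Answer: (W^⊗3)[1][2] = 22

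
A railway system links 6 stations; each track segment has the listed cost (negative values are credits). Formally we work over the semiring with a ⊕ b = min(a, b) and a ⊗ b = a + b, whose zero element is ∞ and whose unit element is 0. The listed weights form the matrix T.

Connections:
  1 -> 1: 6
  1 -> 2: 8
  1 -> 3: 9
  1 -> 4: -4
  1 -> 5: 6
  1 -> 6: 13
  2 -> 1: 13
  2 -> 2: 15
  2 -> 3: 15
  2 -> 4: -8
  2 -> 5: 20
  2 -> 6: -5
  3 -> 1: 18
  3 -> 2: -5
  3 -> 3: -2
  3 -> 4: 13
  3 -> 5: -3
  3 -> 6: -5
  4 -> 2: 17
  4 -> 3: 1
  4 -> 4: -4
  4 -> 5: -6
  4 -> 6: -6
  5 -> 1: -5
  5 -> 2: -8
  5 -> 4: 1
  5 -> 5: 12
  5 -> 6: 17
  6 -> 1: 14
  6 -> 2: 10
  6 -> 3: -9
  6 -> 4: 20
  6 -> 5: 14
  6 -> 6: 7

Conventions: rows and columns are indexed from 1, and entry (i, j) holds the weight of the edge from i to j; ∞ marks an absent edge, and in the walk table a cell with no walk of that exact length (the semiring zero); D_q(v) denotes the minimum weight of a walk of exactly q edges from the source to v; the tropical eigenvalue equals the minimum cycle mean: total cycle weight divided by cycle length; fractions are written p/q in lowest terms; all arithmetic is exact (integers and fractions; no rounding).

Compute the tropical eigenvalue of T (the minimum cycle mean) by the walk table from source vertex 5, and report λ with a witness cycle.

q=0: [∞, ∞, ∞, ∞, 0, ∞]
q=1: [-5, -8, ∞, 1, 12, 17]
q=2: [1, 3, 2, -16, -5, -13]
q=3: [-10, -13, -22, -20, -22, -22]
q=4: [-27, -30, -31, -24, -26, -27]
q=5: [-31, -36, -36, -38, -34, -36]
q=6: [-39, -42, -45, -44, -44, -44]
Optimal cycle mean attained by: cycle 2->4->5->2, total (-8) + (-6) + (-8), length 3.
Answer: λ = -22/3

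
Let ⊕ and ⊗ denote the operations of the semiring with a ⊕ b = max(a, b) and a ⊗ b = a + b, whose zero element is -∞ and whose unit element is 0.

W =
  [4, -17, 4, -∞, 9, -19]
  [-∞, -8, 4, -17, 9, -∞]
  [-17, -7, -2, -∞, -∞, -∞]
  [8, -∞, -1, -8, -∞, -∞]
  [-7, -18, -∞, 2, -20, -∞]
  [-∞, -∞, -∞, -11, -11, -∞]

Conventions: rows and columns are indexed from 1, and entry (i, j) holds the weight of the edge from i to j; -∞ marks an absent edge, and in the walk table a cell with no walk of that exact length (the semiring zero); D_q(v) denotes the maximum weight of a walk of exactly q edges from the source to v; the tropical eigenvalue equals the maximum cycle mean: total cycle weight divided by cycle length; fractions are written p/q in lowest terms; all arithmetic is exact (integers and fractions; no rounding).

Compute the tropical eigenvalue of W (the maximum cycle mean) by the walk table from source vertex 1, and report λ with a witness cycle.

q=0: [0, -∞, -∞, -∞, -∞, -∞]
q=1: [4, -17, 4, -∞, 9, -19]
q=2: [8, -3, 8, 11, 13, -15]
q=3: [19, 1, 12, 15, 17, -11]
q=4: [23, 5, 23, 19, 28, 0]
q=5: [27, 16, 27, 30, 32, 4]
q=6: [38, 20, 31, 34, 36, 8]
Optimal cycle mean attained by: cycle 1->5->4->1, total 9 + 2 + 8, length 3.
Answer: λ = 19/3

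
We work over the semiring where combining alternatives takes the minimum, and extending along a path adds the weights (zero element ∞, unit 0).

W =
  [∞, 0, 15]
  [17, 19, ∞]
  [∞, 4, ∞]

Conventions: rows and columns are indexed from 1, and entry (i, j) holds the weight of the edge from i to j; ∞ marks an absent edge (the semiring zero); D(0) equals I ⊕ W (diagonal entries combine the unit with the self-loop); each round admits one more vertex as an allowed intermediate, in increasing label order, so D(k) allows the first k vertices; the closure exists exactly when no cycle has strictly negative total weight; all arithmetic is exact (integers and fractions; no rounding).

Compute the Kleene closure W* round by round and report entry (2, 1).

D(0):
  [0, 0, 15]
  [17, 0, ∞]
  [∞, 4, 0]
D(1):
  [0, 0, 15]
  [17, 0, 32]
  [∞, 4, 0]
D(2):
  [0, 0, 15]
  [17, 0, 32]
  [21, 4, 0]
D(3):
  [0, 0, 15]
  [17, 0, 32]
  [21, 4, 0]
Answer: W*[2][1] = 17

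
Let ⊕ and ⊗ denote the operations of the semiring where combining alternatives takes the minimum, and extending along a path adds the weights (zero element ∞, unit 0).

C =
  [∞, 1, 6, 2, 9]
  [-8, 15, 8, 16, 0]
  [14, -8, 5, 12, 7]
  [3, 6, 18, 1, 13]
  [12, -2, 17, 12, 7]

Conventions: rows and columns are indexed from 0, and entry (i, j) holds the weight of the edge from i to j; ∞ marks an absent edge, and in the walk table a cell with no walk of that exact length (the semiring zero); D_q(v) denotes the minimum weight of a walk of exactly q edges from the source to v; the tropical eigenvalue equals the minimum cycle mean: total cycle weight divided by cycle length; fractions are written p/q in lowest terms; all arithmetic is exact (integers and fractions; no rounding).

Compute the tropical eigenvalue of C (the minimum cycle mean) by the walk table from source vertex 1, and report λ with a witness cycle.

q=0: [∞, 0, ∞, ∞, ∞]
q=1: [-8, 15, 8, 16, 0]
q=2: [7, -7, -2, -6, 1]
q=3: [-15, -10, 1, -5, -7]
q=4: [-18, -14, -9, -13, -10]
q=5: [-22, -17, -12, -16, -14]
Optimal cycle mean attained by: cycle 0->1->0, total 1 + (-8), length 2.
Answer: λ = -7/2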